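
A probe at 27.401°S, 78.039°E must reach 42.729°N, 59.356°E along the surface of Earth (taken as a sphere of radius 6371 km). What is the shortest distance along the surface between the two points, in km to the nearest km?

8029 km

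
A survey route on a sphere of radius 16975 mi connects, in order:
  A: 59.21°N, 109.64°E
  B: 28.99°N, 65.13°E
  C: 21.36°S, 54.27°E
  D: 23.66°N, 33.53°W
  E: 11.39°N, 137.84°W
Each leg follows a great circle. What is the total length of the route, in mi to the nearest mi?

Leg A→B: central angle 0.7442 rad, distance 12632.3 mi.
Leg B→C: central angle 0.8976 rad, distance 15236.4 mi.
Leg C→D: central angle 1.6845 rad, distance 28593.7 mi.
Leg D→E: central angle 1.7140 rad, distance 29094.6 mi.
Total: 12632.3 + 15236.4 + 28593.7 + 29094.6 ≈ 85557 mi.

85557 mi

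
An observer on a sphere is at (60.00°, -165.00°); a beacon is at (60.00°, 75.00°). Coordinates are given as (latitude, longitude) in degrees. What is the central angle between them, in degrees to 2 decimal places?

51.32°

Let φ₁ = 1.0472 rad, φ₂ = 1.0472 rad, and Δλ = -2.0944 rad.
Haversine: a = sin²(Δφ/2) + cos φ₁ cos φ₂ sin²(Δλ/2) = 0.0000 + (0.5000)(0.5000)(0.7500) = 0.18750.
Central angle c = 2·arcsin(√a) = 0.89566 rad.
So the angular separation is 51.32°.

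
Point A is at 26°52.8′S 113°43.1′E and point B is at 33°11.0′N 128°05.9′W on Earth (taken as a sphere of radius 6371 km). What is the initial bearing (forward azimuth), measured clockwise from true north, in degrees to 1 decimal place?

With φ₁ = -0.4691, φ₂ = 0.5792, Δλ = 2.0627 rad, the forward-azimuth formula gives
θ = atan2( sin Δλ cos φ₂ , cos φ₁ sin φ₂ − sin φ₁ cos φ₂ cos Δλ ) = atan2(0.7377, 0.3095) = 67.24°.
So the initial bearing is 67.2°.

67.2°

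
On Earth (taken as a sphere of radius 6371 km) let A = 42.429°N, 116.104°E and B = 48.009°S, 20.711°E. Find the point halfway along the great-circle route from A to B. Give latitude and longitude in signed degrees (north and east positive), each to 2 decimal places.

Central angle δ = 2.1506 rad. Interpolating on the sphere with fraction f = 0.5:
P = [sin((1−f)δ)·A + sin(fδ)·B] / sin δ = 1.0516·A + 1.0516·B in Cartesian coordinates,
giving P = (0.3165, 0.9458, -0.0721), i.e. latitude -4.14°, longitude 71.50°.

-4.14°, 71.50°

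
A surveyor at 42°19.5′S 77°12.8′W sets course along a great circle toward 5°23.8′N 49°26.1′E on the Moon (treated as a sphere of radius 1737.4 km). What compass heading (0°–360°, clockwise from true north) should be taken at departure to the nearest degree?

112°

Δλ = 126.648° = 2.2104 rad.
y = sin Δλ · cos φ₂ = (0.8023)(0.9956) = 0.7988
x = cos φ₁ sin φ₂ − sin φ₁ cos φ₂ cos Δλ = (0.7393)(0.0941) − (-0.6733)(0.9956)(-0.5969) = -0.3306
θ = atan2(y, x) = 112.48°, so the bearing is 112°.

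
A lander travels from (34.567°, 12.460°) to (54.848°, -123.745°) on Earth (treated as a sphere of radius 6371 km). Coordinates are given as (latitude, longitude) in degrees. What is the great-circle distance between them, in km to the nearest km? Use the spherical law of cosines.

9230 km

In radians: φ₁ = 0.6033, φ₂ = 0.9573, Δλ = -136.205° = -2.3772 rad.
cos c = sin φ₁ sin φ₂ + cos φ₁ cos φ₂ cos Δλ = (0.5674)(0.8176) + (0.8235)(0.5757)(-0.7218) = 0.12168,
so c = arccos(0.12168) = 1.44882 rad.
Distance = R·c = 6371 × 1.4488 ≈ 9230 km.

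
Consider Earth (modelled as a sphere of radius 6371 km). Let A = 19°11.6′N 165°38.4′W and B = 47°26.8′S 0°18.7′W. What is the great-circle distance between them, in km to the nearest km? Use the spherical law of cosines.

Let φ₁ = 0.3350 rad, φ₂ = -0.8281 rad, and Δλ = 2.8855 rad.
cos c = sin φ₁ sin φ₂ + cos φ₁ cos φ₂ cos Δλ = (0.3288)(-0.7366) + (0.9444)(0.6763)(-0.9674) = -0.86004,
so c = arccos(-0.86004) = 2.60614 rad.
Distance = R·c = 6371 × 2.6061 ≈ 16604 km.

16604 km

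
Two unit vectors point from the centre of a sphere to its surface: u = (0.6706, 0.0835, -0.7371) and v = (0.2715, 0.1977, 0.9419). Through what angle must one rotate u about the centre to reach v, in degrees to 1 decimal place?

u·v = -0.4957; |u| = 1.0000, |v| = 1.0000.
cos θ = (u·v)/(|u||v|) = -0.4957, so θ = 119.7°.

119.7°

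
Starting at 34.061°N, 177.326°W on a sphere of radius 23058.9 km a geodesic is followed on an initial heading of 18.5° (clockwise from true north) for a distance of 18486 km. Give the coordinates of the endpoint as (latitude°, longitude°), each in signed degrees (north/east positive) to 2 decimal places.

72.56°, -127.80°

Angular distance δ = d/R = 18486/23058.9 = 0.80169 rad; initial bearing θ = 0.3229 rad.
sin φ₂ = sin φ₁ cos δ + cos φ₁ sin δ cos θ = (0.5601)(0.6955) + (0.8284)(0.7185)(0.9483) = 0.9540, so φ₂ = 72.56°.
Δλ = atan2(sin θ sin δ cos φ₁, cos δ − sin φ₁ sin φ₂) = atan2(0.1889, 0.1612) = 49.526°.
λ₂ = -177.326° + 49.526° = -127.80°.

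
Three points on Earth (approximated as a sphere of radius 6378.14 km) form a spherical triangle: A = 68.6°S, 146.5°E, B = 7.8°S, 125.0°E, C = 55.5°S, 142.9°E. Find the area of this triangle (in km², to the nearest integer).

1403140 km²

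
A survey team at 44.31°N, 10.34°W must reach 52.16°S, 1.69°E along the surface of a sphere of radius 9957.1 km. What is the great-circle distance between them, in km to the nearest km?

In radians: φ₁ = 0.7734, φ₂ = -0.9104, Δλ = 12.030° = 0.2100 rad.
Haversine: a = sin²(Δφ/2) + cos φ₁ cos φ₂ sin²(Δλ/2) = 0.5563 + (0.7156)(0.6135)(0.0110) = 0.56116.
Central angle c = 2·arcsin(√a) = 1.69343 rad.
Distance = R·c = 9957.1 × 1.6934 ≈ 16862 km.

16862 km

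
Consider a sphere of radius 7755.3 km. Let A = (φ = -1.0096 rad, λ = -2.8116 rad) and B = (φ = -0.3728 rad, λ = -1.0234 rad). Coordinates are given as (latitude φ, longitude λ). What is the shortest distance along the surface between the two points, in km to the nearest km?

10609 km

In radians: φ₁ = -1.0096, φ₂ = -0.3728, Δλ = 102.456° = 1.7882 rad.
Haversine: a = sin²(Δφ/2) + cos φ₁ cos φ₂ sin²(Δλ/2) = 0.0980 + (0.5322)(0.9313)(0.6078) = 0.39927.
Central angle c = 2·arcsin(√a) = 1.36796 rad.
Distance = R·c = 7755.3 × 1.3680 ≈ 10609 km.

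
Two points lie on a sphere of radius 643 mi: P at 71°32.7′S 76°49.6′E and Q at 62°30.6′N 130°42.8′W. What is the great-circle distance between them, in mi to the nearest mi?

1865 mi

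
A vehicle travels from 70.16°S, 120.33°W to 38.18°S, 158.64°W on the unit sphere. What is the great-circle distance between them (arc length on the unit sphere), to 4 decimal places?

With latitudes φ₁ = -70.160°, φ₂ = -38.180° and longitude difference Δλ = -38.310°:
cos c = sin φ₁ sin φ₂ + cos φ₁ cos φ₂ cos Δλ = (-0.9406)(-0.6181) + (0.3394)(0.7861)(0.7847) = 0.79078,
so c = arccos(0.79078) = 0.65871 rad.
On the unit sphere the arc length equals the central angle: 0.6587.

0.6587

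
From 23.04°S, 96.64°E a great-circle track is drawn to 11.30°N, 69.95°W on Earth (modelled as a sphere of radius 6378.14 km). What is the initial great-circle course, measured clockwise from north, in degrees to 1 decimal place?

With φ₁ = -0.4021, φ₂ = 0.1972, Δλ = -2.9075 rad, the forward-azimuth formula gives
θ = atan2( sin Δλ cos φ₂ , cos φ₁ sin φ₂ − sin φ₁ cos φ₂ cos Δλ ) = atan2(-0.2274, -0.1930) = -130.32°.
Adding 360° brings this into [0°, 360°): 229.7°.

229.7°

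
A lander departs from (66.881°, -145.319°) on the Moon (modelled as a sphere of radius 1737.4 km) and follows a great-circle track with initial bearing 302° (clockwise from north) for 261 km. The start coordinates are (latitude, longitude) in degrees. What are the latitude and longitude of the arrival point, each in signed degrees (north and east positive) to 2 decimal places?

70.13°, -167.25°

Angular distance δ = d/R = 261/1737.4 = 0.15022 rad; initial bearing θ = 5.2709 rad.
sin φ₂ = sin φ₁ cos δ + cos φ₁ sin δ cos θ = (0.9197)(0.9887) + (0.3926)(0.1497)(0.5299) = 0.9405, so φ₂ = 70.13°.
Δλ = atan2(sin θ sin δ cos φ₁, cos δ − sin φ₁ sin φ₂) = atan2(-0.0498, 0.1238) = -21.928°.
λ₂ = -145.319° − 21.928° = -167.25°.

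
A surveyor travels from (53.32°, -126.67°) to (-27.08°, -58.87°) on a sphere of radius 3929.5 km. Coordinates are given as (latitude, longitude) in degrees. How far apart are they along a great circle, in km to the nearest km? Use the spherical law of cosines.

With latitudes φ₁ = 53.320°, φ₂ = -27.080° and longitude difference Δλ = 67.800°:
cos c = sin φ₁ sin φ₂ + cos φ₁ cos φ₂ cos Δλ = (0.8020)(-0.4552) + (0.5973)(0.8904)(0.3778) = -0.16413,
so c = arccos(-0.16413) = 1.73567 rad.
Distance = R·c = 3929.5 × 1.7357 ≈ 6820 km.

6820 km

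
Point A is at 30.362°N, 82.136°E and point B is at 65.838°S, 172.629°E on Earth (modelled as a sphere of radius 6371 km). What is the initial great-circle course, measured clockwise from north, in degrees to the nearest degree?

152°

With φ₁ = 0.5299, φ₂ = -1.1491, Δλ = 1.5794 rad, the forward-azimuth formula gives
θ = atan2( sin Δλ cos φ₂ , cos φ₁ sin φ₂ − sin φ₁ cos φ₂ cos Δλ ) = atan2(0.4093, -0.7855) = 152.48°.
So the initial bearing is 152°.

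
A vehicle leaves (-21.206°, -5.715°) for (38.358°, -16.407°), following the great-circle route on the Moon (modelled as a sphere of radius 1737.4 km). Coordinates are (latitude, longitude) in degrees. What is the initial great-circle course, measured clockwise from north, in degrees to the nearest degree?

Δλ = -10.692° = -0.1866 rad.
y = sin Δλ · cos φ₂ = (-0.1855)(0.7841) = -0.1455
x = cos φ₁ sin φ₂ − sin φ₁ cos φ₂ cos Δλ = (0.9323)(0.6206) − (-0.3617)(0.7841)(0.9826) = 0.8573
θ = atan2(y, x) = -9.63°; adding 360° gives 350°.

350°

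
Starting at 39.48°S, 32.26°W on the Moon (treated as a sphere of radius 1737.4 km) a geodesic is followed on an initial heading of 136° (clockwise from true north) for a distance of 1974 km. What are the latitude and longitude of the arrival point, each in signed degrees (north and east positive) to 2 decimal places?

Angular distance δ = d/R = 1974/1737.4 = 1.13618 rad; initial bearing θ = 2.3736 rad.
sin φ₂ = sin φ₁ cos δ + cos φ₁ sin δ cos θ = (-0.6358)(0.4211) + (0.7718)(0.9070)(-0.7193) = -0.7713, so φ₂ = -50.47°.
Δλ = atan2(sin θ sin δ cos φ₁, cos δ − sin φ₁ sin φ₂) = atan2(0.4863, -0.0693) = 98.116°.
λ₂ = -32.260° + 98.116° = 65.86°.

-50.47°, 65.86°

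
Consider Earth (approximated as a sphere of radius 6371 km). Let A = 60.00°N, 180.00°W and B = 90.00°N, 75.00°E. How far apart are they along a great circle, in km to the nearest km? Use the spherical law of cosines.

With latitudes φ₁ = 60.000°, φ₂ = 90.000° and longitude difference Δλ = -105.000°:
cos c = sin φ₁ sin φ₂ + cos φ₁ cos φ₂ cos Δλ = (0.8660)(1.0000) + (0.5000)(0.0000)(-0.2588) = 0.86603,
so c = arccos(0.86603) = 0.52360 rad.
Distance = R·c = 6371 × 0.5236 ≈ 3336 km.

3336 km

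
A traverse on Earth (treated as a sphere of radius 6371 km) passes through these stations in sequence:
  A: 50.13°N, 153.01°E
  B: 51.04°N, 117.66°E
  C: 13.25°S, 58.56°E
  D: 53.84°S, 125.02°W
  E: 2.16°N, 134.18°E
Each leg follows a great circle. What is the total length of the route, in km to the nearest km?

Leg A→B: central angle 0.3883 rad, distance 2473.8 km.
Leg B→C: central angle 1.4343 rad, distance 9137.9 km.
Leg C→D: central angle 1.9694 rad, distance 12547.3 km.
Leg D→E: central angle 1.7122 rad, distance 10908.3 km.
Total: 2473.8 + 9137.9 + 12547.3 + 10908.3 ≈ 35067 km.

35067 km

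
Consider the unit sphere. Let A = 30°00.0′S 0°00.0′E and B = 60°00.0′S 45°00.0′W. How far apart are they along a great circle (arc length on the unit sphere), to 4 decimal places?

0.7389

Let φ₁ = -0.5236 rad, φ₂ = -1.0472 rad, and Δλ = -0.7854 rad.
Haversine: a = sin²(Δφ/2) + cos φ₁ cos φ₂ sin²(Δλ/2) = 0.0670 + (0.8660)(0.5000)(0.1464) = 0.13040.
Central angle c = 2·arcsin(√a) = 0.73892 rad.
On the unit sphere the arc length equals the central angle: 0.7389.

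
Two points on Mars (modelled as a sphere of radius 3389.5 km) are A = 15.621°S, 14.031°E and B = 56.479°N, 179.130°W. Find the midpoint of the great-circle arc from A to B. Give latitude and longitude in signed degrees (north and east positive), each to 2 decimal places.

51.84°, 30.50°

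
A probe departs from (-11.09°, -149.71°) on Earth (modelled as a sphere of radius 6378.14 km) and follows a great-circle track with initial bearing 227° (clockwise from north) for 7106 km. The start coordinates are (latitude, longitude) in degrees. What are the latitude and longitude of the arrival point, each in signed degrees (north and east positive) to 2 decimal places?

Angular distance δ = d/R = 7106/6378.14 = 1.11412 rad; initial bearing θ = 3.9619 rad.
sin φ₂ = sin φ₁ cos δ + cos φ₁ sin δ cos θ = (-0.1924)(0.4410) + (0.9813)(0.8975)(-0.6820) = -0.6855, so φ₂ = -43.27°.
Δλ = atan2(sin θ sin δ cos φ₁, cos δ − sin φ₁ sin φ₂) = atan2(-0.6441, 0.3091) = -64.365°.
λ₂ = -149.710° − 64.365° = -214.07° → 145.93° after wrapping to (−180°, 180°].

-43.27°, 145.93°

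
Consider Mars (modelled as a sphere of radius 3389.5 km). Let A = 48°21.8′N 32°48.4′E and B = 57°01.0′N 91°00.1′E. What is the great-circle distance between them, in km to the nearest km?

Let φ₁ = 0.8441 rad, φ₂ = 0.9951 rad, and Δλ = 1.0157 rad.
cos c = sin φ₁ sin φ₂ + cos φ₁ cos φ₂ cos Δλ = (0.7474)(0.8388) + (0.6644)(0.5444)(0.5270) = 0.81754,
so c = arccos(0.81754) = 0.61366 rad.
Distance = R·c = 3389.5 × 0.6137 ≈ 2080 km.

2080 km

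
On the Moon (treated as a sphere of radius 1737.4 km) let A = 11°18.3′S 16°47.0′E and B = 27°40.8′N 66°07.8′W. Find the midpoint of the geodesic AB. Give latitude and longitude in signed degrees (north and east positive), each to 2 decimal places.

10.86°, -22.10°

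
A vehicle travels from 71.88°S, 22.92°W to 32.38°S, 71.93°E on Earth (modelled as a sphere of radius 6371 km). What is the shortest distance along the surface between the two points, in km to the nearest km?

6769 km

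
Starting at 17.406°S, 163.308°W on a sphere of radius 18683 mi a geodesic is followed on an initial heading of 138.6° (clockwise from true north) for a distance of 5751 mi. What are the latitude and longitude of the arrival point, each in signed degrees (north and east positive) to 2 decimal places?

-30.13°, -149.91°

Angular distance δ = d/R = 5751/18683 = 0.30782 rad; initial bearing θ = 2.4190 rad.
sin φ₂ = sin φ₁ cos δ + cos φ₁ sin δ cos θ = (-0.2991)(0.9530) + (0.9542)(0.3030)(-0.7501) = -0.5019, so φ₂ = -30.13°.
Δλ = atan2(sin θ sin δ cos φ₁, cos δ − sin φ₁ sin φ₂) = atan2(0.1912, 0.8028) = 13.395°.
λ₂ = -163.308° + 13.395° = -149.91°.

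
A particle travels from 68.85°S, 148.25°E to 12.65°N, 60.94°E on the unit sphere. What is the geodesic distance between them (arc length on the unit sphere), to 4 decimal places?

With latitudes φ₁ = -68.850°, φ₂ = 12.650° and longitude difference Δλ = -87.310°:
Haversine: a = sin²(Δφ/2) + cos φ₁ cos φ₂ sin²(Δλ/2) = 0.4261 + (0.3608)(0.9757)(0.4765) = 0.59386.
Central angle c = 2·arcsin(√a) = 1.75964 rad.
On the unit sphere the arc length equals the central angle: 1.7596.

1.7596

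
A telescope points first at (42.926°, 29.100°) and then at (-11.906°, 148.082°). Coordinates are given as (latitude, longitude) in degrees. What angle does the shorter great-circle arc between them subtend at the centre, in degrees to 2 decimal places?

119.19°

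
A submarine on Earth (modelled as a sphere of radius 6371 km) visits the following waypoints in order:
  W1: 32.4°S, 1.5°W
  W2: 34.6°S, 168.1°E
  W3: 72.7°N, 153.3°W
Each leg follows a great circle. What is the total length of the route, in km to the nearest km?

Leg W1→W2: central angle 1.9599 rad, distance 12486.2 km.
Leg W2→W3: central angle 1.9293 rad, distance 12291.4 km.
Total: 12486.2 + 12291.4 ≈ 24778 km.

24778 km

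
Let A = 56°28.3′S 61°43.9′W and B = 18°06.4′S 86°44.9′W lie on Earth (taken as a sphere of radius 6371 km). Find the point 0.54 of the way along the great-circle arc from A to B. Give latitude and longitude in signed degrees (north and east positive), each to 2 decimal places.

The central angle between A and B is δ = 0.7454 rad.
With f = 0.54, the slerp weights are sin((1−f)δ)/sin δ = 0.4957 and sin(fδ)/sin δ = 0.5776.
Weighted sum of the unit vectors: (0.4957)·(0.2616,-0.4865,-0.8336) + (0.5776)·(0.0539,-0.9489,-0.3108) = (0.1608, -0.7892, -0.5927).
Converting back: φ = atan2(z, √(x²+y²)) = -36.35°, λ = atan2(y, x) = -78.48°.

-36.35°, -78.48°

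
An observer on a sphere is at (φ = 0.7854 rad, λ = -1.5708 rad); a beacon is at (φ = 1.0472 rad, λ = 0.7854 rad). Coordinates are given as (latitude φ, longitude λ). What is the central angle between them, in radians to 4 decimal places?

1.2000 rad

Let φ₁ = 0.7854 rad, φ₂ = 1.0472 rad, and Δλ = 2.3562 rad.
Haversine: a = sin²(Δφ/2) + cos φ₁ cos φ₂ sin²(Δλ/2) = 0.0170 + (0.7071)(0.5000)(0.8536) = 0.31881.
Central angle c = 2·arcsin(√a) = 1.19998 rad.
So the angular separation is 1.2000 rad.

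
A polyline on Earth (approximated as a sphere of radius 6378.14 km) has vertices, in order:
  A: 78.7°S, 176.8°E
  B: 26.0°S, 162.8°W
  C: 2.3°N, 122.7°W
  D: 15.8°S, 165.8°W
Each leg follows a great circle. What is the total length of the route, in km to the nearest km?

16448 km

Leg A→B: central angle 0.9336 rad, distance 5954.6 km.
Leg B→C: central angle 0.8374 rad, distance 5341.4 km.
Leg C→D: central angle 0.8078 rad, distance 5152.3 km.
Total: 5954.6 + 5341.4 + 5152.3 ≈ 16448 km.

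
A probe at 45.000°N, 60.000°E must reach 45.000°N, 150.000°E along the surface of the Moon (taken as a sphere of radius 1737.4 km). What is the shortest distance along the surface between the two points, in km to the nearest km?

1819 km

With latitudes φ₁ = 45.000°, φ₂ = 45.000° and longitude difference Δλ = 90.000°:
Haversine: a = sin²(Δφ/2) + cos φ₁ cos φ₂ sin²(Δλ/2) = 0.0000 + (0.7071)(0.7071)(0.5000) = 0.25000.
Central angle c = 2·arcsin(√a) = 1.04720 rad.
Distance = R·c = 1737.4 × 1.0472 ≈ 1819 km.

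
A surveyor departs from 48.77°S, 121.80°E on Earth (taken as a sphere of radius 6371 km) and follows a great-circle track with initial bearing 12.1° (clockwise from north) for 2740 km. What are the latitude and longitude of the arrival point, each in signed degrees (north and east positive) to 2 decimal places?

Angular distance δ = d/R = 2740/6371 = 0.43007 rad; initial bearing θ = 0.2112 rad.
sin φ₂ = sin φ₁ cos δ + cos φ₁ sin δ cos θ = (-0.7521)(0.9089) + (0.6591)(0.4169)(0.9778) = -0.4149, so φ₂ = -24.51°.
Δλ = atan2(sin θ sin δ cos φ₁, cos δ − sin φ₁ sin φ₂) = atan2(0.0576, 0.5969) = 5.512°.
λ₂ = 121.800° + 5.512° = 127.31°.

-24.51°, 127.31°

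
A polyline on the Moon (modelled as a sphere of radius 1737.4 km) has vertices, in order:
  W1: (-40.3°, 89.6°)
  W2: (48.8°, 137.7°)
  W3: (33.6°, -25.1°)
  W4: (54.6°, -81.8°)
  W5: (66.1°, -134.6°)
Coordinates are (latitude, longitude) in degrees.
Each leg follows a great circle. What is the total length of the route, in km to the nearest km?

Leg W1→W2: central angle 1.7225 rad, distance 2992.7 km.
Leg W2→W3: central angle 1.6787 rad, distance 2916.6 km.
Leg W3→W4: central angle 0.7728 rad, distance 1342.6 km.
Leg W4→W5: central angle 0.4797 rad, distance 833.5 km.
Total: 2992.7 + 2916.6 + 1342.6 + 833.5 ≈ 8085 km.

8085 km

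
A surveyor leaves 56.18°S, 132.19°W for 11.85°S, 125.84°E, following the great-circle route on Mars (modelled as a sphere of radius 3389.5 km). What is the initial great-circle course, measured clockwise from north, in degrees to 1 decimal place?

253.5°

Δλ = -101.970° = -1.7797 rad.
y = sin Δλ · cos φ₂ = (-0.9783)(0.9787) = -0.9574
x = cos φ₁ sin φ₂ − sin φ₁ cos φ₂ cos Δλ = (0.5566)(-0.2054) − (-0.8308)(0.9787)(-0.2074) = -0.2829
θ = atan2(y, x) = -106.46°; adding 360° gives 253.5°.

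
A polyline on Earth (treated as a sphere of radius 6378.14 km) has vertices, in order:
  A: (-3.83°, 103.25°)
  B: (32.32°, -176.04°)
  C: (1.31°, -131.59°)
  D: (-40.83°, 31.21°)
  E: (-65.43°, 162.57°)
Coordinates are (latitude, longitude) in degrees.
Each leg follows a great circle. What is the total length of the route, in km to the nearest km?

Leg A→B: central angle 1.4702 rad, distance 9377.3 km.
Leg B→C: central angle 0.9080 rad, distance 5791.3 km.
Leg C→D: central angle 2.4003 rad, distance 15309.2 km.
Leg D→E: central angle 1.1737 rad, distance 7486.2 km.
Total: 9377.3 + 5791.3 + 15309.2 + 7486.2 ≈ 37964 km.

37964 km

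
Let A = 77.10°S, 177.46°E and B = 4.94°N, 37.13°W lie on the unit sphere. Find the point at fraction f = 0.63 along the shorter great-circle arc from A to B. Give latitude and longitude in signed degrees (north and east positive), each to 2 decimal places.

-33.71°, -42.84°

Central angle δ = 1.8411 rad. Interpolating on the sphere with fraction f = 0.63:
P = [sin((1−f)δ)·A + sin(fδ)·B] / sin δ = 0.6535·A + 0.9513·B in Cartesian coordinates,
giving P = (0.6099, -0.5656, -0.5551), i.e. latitude -33.71°, longitude -42.84°.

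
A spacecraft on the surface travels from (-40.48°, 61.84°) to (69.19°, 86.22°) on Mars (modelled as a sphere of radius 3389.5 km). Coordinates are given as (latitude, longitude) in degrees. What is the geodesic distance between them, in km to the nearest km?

Let φ₁ = -0.7065 rad, φ₂ = 1.2076 rad, and Δλ = 0.4255 rad.
cos c = sin φ₁ sin φ₂ + cos φ₁ cos φ₂ cos Δλ = (-0.6492)(0.9348) + (0.7606)(0.3553)(0.9108) = -0.36070,
so c = arccos(-0.36070) = 1.93981 rad.
Distance = R·c = 3389.5 × 1.9398 ≈ 6575 km.

6575 km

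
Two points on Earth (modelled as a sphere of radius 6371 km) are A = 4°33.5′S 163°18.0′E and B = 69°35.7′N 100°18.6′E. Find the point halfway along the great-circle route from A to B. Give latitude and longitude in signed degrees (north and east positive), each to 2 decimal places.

Central angle δ = 1.4873 rad. Interpolating on the sphere with fraction f = 0.5:
P = [sin((1−f)δ)·A + sin(fδ)·B] / sin δ = 0.6794·A + 0.6794·B in Cartesian coordinates,
giving P = (-0.6910, 0.4276, 0.5827), i.e. latitude 35.64°, longitude 148.25°.

35.64°, 148.25°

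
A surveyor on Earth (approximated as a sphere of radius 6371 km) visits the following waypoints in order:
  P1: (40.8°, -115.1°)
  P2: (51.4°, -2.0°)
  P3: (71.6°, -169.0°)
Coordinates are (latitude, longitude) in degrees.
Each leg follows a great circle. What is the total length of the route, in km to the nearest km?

Leg P1→P2: central angle 1.2394 rad, distance 7896.2 km.
Leg P2→P3: central angle 0.9888 rad, distance 6299.7 km.
Total: 7896.2 + 6299.7 ≈ 14196 km.

14196 km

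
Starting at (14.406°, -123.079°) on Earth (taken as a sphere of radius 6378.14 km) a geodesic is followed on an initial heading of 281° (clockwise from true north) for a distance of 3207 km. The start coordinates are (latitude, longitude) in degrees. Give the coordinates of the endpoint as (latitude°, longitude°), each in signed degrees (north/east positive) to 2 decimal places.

17.88°, -152.88°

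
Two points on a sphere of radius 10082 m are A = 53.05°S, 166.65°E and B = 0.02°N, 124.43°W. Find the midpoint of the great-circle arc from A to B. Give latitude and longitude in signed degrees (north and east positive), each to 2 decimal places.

Central angle δ = 1.3532 rad. Interpolating on the sphere with fraction f = 0.5:
P = [sin((1−f)δ)·A + sin(fδ)·B] / sin δ = 0.6413·A + 0.6413·B in Cartesian coordinates,
giving P = (-0.7376, -0.4399, -0.5122), i.e. latitude -30.81°, longitude -149.19°.

-30.81°, -149.19°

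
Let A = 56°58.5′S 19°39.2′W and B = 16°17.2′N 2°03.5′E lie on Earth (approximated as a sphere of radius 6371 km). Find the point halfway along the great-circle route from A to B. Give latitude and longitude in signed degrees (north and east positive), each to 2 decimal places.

-20.66°, -5.77°

The central angle between A and B is δ = 1.3172 rad.
With f = 0.5, the slerp weights are sin((1−f)δ)/sin δ = 0.6322 and sin(fδ)/sin δ = 0.6322.
Weighted sum of the unit vectors: (0.6322)·(0.5133,-0.1833,-0.8384) + (0.6322)·(0.9593,0.0345,0.2804) = (0.9310, -0.0941, -0.3528).
Converting back: φ = atan2(z, √(x²+y²)) = -20.66°, λ = atan2(y, x) = -5.77°.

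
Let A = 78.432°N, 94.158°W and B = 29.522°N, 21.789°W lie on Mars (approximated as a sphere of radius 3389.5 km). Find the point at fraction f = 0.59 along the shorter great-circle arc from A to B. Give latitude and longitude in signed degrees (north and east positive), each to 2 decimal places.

Central angle δ = 1.0056 rad. Interpolating on the sphere with fraction f = 0.59:
P = [sin((1−f)δ)·A + sin(fδ)·B] / sin δ = 0.4745·A + 0.6621·B in Cartesian coordinates,
giving P = (0.5280, -0.3087, 0.7911), i.e. latitude 52.29°, longitude -30.31°.

52.29°, -30.31°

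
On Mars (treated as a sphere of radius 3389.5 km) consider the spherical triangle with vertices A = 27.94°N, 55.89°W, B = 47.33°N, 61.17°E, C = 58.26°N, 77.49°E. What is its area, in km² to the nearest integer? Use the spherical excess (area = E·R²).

2720597 km²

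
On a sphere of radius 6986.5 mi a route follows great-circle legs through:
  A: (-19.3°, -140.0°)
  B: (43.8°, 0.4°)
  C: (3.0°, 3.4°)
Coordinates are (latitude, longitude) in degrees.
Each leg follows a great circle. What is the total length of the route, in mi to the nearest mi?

21923 mi

Leg A→B: central angle 2.4244 rad, distance 16937.9 mi.
Leg B→C: central angle 0.7136 rad, distance 4985.6 mi.
Total: 16937.9 + 4985.6 ≈ 21923 mi.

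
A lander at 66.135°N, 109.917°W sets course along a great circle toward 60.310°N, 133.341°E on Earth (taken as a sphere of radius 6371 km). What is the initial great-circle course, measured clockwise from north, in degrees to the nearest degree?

321°

With φ₁ = 1.1543, φ₂ = 1.0526, Δλ = -2.0375 rad, the forward-azimuth formula gives
θ = atan2( sin Δλ cos φ₂ , cos φ₁ sin φ₂ − sin φ₁ cos φ₂ cos Δλ ) = atan2(-0.4423, 0.5553) = -38.54°.
Adding 360° brings this into [0°, 360°): 321°.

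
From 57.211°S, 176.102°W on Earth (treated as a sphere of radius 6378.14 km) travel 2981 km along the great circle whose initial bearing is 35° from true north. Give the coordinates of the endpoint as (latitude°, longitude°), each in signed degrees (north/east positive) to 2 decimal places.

-33.41°, -158.07°

Angular distance δ = d/R = 2981/6378.14 = 0.46738 rad; initial bearing θ = 0.6109 rad.
sin φ₂ = sin φ₁ cos δ + cos φ₁ sin δ cos θ = (-0.8407)(0.8928) + (0.5415)(0.4505)(0.8192) = -0.5506, so φ₂ = -33.41°.
Δλ = atan2(sin θ sin δ cos φ₁, cos δ − sin φ₁ sin φ₂) = atan2(0.1399, 0.4298) = 18.034°.
λ₂ = -176.102° + 18.034° = -158.07°.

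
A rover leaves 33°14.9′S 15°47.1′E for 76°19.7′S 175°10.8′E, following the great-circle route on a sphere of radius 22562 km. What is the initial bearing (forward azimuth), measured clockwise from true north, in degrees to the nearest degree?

With φ₁ = -0.5803, φ₂ = -1.3322, Δλ = 2.7820 rad, the forward-azimuth formula gives
θ = atan2( sin Δλ cos φ₂ , cos φ₁ sin φ₂ − sin φ₁ cos φ₂ cos Δλ ) = atan2(0.0832, -0.9339) = 174.91°.
So the initial bearing is 175°.

175°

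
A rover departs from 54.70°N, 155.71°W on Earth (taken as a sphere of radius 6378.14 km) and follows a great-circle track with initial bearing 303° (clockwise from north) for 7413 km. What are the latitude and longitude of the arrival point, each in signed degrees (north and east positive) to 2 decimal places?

Angular distance δ = d/R = 7413/6378.14 = 1.16225 rad; initial bearing θ = 5.2883 rad.
sin φ₂ = sin φ₁ cos δ + cos φ₁ sin δ cos θ = (0.8161)(0.3973) + (0.5779)(0.9177)(0.5446) = 0.6131, so φ₂ = 37.81°.
Δλ = atan2(sin θ sin δ cos φ₁, cos δ − sin φ₁ sin φ₂) = atan2(-0.4447, -0.1031) = -103.047°.
λ₂ = -155.710° − 103.047° = -258.76° → 101.24° after wrapping to (−180°, 180°].

37.81°, 101.24°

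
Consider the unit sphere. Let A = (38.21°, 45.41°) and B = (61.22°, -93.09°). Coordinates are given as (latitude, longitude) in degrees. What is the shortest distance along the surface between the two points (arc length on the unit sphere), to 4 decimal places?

With latitudes φ₁ = 38.210°, φ₂ = 61.220° and longitude difference Δλ = -138.500°:
cos c = sin φ₁ sin φ₂ + cos φ₁ cos φ₂ cos Δλ = (0.6185)(0.8765) + (0.7857)(0.4814)(-0.7490) = 0.25881,
so c = arccos(0.25881) = 1.30900 rad.
On the unit sphere the arc length equals the central angle: 1.3090.

1.3090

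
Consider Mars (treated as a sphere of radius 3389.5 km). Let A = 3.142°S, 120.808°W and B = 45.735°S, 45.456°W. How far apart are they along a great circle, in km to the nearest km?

In radians: φ₁ = -0.0548, φ₂ = -0.7982, Δλ = 75.352° = 1.3151 rad.
cos c = sin φ₁ sin φ₂ + cos φ₁ cos φ₂ cos Δλ = (-0.0548)(-0.7161) + (0.9985)(0.6980)(0.2529) = 0.21549,
so c = arccos(0.21549) = 1.35360 rad.
Distance = R·c = 3389.5 × 1.3536 ≈ 4588 km.

4588 km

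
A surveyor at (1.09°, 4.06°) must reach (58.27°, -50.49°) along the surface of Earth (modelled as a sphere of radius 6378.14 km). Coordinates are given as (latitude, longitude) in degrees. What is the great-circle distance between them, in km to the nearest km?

7933 km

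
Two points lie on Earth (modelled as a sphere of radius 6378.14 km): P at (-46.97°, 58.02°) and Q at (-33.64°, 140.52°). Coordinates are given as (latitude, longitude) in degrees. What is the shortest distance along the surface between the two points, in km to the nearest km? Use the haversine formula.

6832 km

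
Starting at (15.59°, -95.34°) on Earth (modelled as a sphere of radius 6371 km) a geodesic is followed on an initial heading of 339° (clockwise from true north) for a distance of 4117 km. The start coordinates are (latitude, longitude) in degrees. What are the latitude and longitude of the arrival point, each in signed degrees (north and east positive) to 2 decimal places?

49.12°, -114.59°

Angular distance δ = d/R = 4117/6371 = 0.64621 rad; initial bearing θ = 5.9167 rad.
sin φ₂ = sin φ₁ cos δ + cos φ₁ sin δ cos θ = (0.2688)(0.7984) + (0.9632)(0.6022)(0.9336) = 0.7561, so φ₂ = 49.12°.
Δλ = atan2(sin θ sin δ cos φ₁, cos δ − sin φ₁ sin φ₂) = atan2(-0.2079, 0.5952) = -19.251°.
λ₂ = -95.340° − 19.251° = -114.59°.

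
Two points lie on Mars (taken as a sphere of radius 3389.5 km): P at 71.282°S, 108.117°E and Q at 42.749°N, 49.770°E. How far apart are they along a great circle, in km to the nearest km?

7175 km

Let φ₁ = -1.2441 rad, φ₂ = 0.7461 rad, and Δλ = -1.0183 rad.
cos c = sin φ₁ sin φ₂ + cos φ₁ cos φ₂ cos Δλ = (-0.9471)(0.6788) + (0.3209)(0.7343)(0.5248) = -0.51922,
so c = arccos(-0.51922) = 2.11674 rad.
Distance = R·c = 3389.5 × 2.1167 ≈ 7175 km.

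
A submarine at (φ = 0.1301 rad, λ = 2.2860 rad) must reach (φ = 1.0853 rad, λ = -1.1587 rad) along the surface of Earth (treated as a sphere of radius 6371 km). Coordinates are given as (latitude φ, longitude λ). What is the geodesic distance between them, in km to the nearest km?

12129 km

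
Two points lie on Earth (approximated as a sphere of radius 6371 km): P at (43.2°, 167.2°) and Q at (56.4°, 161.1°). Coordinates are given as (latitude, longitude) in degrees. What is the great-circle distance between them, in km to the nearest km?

1530 km

With latitudes φ₁ = 43.200°, φ₂ = 56.400° and longitude difference Δλ = -6.100°:
cos c = sin φ₁ sin φ₂ + cos φ₁ cos φ₂ cos Δλ = (0.6845)(0.8329) + (0.7290)(0.5534)(0.9943) = 0.97129,
so c = arccos(0.97129) = 0.24018 rad.
Distance = R·c = 6371 × 0.2402 ≈ 1530 km.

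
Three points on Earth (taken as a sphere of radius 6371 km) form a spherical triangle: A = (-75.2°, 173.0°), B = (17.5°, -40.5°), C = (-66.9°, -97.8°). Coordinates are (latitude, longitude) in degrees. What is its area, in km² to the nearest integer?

Side lengths (central angles): a = 1.6453, b = 0.4719, c = 2.0873 rad; semiperimeter s = 2.1023.
By l'Huilier's theorem, tan(E/4) = √[tan(s/2) tan((s−a)/2) tan((s−b)/2) tan((s−c)/2)], giving spherical excess E = 0.2268 rad.
Area = E·R² = 0.2268 × (6371)² ≈ 9206234 km².

9206234 km²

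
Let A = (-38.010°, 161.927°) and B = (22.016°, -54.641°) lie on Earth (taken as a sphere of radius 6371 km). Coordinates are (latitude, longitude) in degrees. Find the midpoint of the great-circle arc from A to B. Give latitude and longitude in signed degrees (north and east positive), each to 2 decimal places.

-23.50°, -112.56°

The central angle between A and B is δ = 2.5279 rad.
With f = 0.5, the slerp weights are sin((1−f)δ)/sin δ = 1.6552 and sin(fδ)/sin δ = 1.6552.
Weighted sum of the unit vectors: (1.6552)·(-0.7490,0.2444,-0.6158) + (1.6552)·(0.5365,-0.7561,0.3749) = (-0.3518, -0.8469, -0.3988).
Converting back: φ = atan2(z, √(x²+y²)) = -23.50°, λ = atan2(y, x) = -112.56°.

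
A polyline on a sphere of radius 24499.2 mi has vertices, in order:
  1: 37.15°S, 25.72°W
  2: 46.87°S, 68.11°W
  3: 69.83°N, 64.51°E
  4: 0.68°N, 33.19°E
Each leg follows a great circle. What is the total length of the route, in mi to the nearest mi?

107907 mi

Leg 1→2: central angle 0.5676 rad, distance 13905.9 mi.
Leg 2→3: central angle 2.5767 rad, distance 63128.1 mi.
Leg 3→4: central angle 1.2601 rad, distance 30872.5 mi.
Total: 13905.9 + 63128.1 + 30872.5 ≈ 107907 mi.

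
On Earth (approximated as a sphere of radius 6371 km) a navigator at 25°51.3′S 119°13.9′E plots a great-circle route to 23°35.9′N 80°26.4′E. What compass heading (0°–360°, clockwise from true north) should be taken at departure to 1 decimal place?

319.5°

Δλ = -38.792° = -0.6770 rad.
y = sin Δλ · cos φ₂ = (-0.6265)(0.9164) = -0.5741
x = cos φ₁ sin φ₂ − sin φ₁ cos φ₂ cos Δλ = (0.8999)(0.4003) − (-0.4361)(0.9164)(0.7794) = 0.6717
θ = atan2(y, x) = -40.52°; adding 360° gives 319.5°.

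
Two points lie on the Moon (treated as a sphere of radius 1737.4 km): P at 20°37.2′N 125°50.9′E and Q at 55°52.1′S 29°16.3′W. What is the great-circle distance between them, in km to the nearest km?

4250 km

With latitudes φ₁ = 20.620°, φ₂ = -55.868° and longitude difference Δλ = -155.120°:
cos c = sin φ₁ sin φ₂ + cos φ₁ cos φ₂ cos Δλ = (0.3522)(-0.8278) + (0.9359)(0.5611)(-0.9072) = -0.76792,
so c = arccos(-0.76792) = 2.44638 rad.
Distance = R·c = 1737.4 × 2.4464 ≈ 4250 km.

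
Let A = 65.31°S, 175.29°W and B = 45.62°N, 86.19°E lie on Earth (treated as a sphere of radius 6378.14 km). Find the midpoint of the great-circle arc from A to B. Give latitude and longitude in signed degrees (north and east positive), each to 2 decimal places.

Central angle δ = 2.3360 rad. Interpolating on the sphere with fraction f = 0.5:
P = [sin((1−f)δ)·A + sin(fδ)·B] / sin δ = 1.2755·A + 1.2755·B in Cartesian coordinates,
giving P = (-0.4717, 0.8464, -0.2473), i.e. latitude -14.32°, longitude 119.13°.

-14.32°, 119.13°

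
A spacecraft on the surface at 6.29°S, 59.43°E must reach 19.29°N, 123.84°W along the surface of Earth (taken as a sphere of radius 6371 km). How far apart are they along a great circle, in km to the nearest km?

With latitudes φ₁ = -6.290°, φ₂ = 19.290° and longitude difference Δλ = 176.730°:
cos c = sin φ₁ sin φ₂ + cos φ₁ cos φ₂ cos Δλ = (-0.1096)(0.3303) + (0.9940)(0.9439)(-0.9984) = -0.97284,
so c = arccos(-0.97284) = 2.90801 rad.
Distance = R·c = 6371 × 2.9080 ≈ 18527 km.

18527 km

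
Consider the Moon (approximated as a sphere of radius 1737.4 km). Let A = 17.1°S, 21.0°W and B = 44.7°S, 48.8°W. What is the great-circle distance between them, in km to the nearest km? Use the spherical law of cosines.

1095 km

Let φ₁ = -0.2985 rad, φ₂ = -0.7802 rad, and Δλ = -0.4852 rad.
cos c = sin φ₁ sin φ₂ + cos φ₁ cos φ₂ cos Δλ = (-0.2940)(-0.7034) + (0.9558)(0.7108)(0.8846) = 0.80779,
so c = arccos(0.80779) = 0.63040 rad.
Distance = R·c = 1737.4 × 0.6304 ≈ 1095 km.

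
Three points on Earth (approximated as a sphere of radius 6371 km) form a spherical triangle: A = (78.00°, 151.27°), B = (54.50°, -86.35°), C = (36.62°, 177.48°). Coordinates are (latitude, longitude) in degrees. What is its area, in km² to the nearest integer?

Side lengths (central angles): a = 1.1202, b = 0.7478, c = 0.7500 rad; semiperimeter s = 1.3090.
By l'Huilier's theorem, tan(E/4) = √[tan(s/2) tan((s−a)/2) tan((s−b)/2) tan((s−c)/2)], giving spherical excess E = 0.3095 rad.
Area = E·R² = 0.3095 × (6371)² ≈ 12561953 km².

12561953 km²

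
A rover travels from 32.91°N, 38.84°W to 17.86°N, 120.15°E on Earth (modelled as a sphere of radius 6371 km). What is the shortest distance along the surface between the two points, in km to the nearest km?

13944 km

With latitudes φ₁ = 32.910°, φ₂ = 17.860° and longitude difference Δλ = 158.990°:
cos c = sin φ₁ sin φ₂ + cos φ₁ cos φ₂ cos Δλ = (0.5433)(0.3067) + (0.8395)(0.9518)(-0.9335) = -0.57931,
so c = arccos(-0.57931) = 2.18868 rad.
Distance = R·c = 6371 × 2.1887 ≈ 13944 km.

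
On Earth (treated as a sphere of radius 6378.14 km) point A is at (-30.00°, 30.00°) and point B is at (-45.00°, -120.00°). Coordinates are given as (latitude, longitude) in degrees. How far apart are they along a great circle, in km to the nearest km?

11152 km

With latitudes φ₁ = -30.000°, φ₂ = -45.000° and longitude difference Δλ = -150.000°:
cos c = sin φ₁ sin φ₂ + cos φ₁ cos φ₂ cos Δλ = (-0.5000)(-0.7071) + (0.8660)(0.7071)(-0.8660) = -0.17678,
so c = arccos(-0.17678) = 1.74851 rad.
Distance = R·c = 6378.14 × 1.7485 ≈ 11152 km.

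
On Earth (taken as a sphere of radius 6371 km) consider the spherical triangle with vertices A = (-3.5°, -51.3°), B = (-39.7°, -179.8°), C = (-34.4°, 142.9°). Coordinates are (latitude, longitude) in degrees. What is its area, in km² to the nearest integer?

27546697 km²

Side lengths (central angles): a = 0.5239, b = 2.4402, c = 2.0254 rad; semiperimeter s = 2.4947.
By l'Huilier's theorem, tan(E/4) = √[tan(s/2) tan((s−a)/2) tan((s−b)/2) tan((s−c)/2)], giving spherical excess E = 0.6787 rad.
Area = E·R² = 0.6787 × (6371)² ≈ 27546697 km².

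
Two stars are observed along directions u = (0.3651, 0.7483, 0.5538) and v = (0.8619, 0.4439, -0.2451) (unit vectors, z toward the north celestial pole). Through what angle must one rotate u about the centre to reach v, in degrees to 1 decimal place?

59.3°

u·v = 0.5111; |u| = 1.0000, |v| = 1.0000.
cos θ = (u·v)/(|u||v|) = 0.5111, so θ = 59.3°.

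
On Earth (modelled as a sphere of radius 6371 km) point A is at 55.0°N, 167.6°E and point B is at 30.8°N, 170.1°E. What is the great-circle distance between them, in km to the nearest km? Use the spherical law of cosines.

2698 km

Let φ₁ = 0.9599 rad, φ₂ = 0.5376 rad, and Δλ = 0.0436 rad.
cos c = sin φ₁ sin φ₂ + cos φ₁ cos φ₂ cos Δλ = (0.8192)(0.5120) + (0.5736)(0.8590)(0.9990) = 0.91165,
so c = arccos(0.91165) = 0.42351 rad.
Distance = R·c = 6371 × 0.4235 ≈ 2698 km.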